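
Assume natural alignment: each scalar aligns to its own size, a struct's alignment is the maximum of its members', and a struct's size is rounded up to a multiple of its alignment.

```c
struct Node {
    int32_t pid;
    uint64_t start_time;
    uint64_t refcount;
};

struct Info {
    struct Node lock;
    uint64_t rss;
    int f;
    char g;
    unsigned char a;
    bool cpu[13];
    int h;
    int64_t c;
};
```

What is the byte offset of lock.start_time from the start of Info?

Node: pid at 0 (size 4, align 4) → ends 4; pad 4 to align 8 for start_time; start_time at 8 (size 8, align 8) → ends 16; refcount at 16 (size 8, align 8) → ends 24; total 24 bytes, alignment 8
lock at 0 (size 24, align 8) → ends 24
within Node: start_time at 8
0 + 8 = 8

8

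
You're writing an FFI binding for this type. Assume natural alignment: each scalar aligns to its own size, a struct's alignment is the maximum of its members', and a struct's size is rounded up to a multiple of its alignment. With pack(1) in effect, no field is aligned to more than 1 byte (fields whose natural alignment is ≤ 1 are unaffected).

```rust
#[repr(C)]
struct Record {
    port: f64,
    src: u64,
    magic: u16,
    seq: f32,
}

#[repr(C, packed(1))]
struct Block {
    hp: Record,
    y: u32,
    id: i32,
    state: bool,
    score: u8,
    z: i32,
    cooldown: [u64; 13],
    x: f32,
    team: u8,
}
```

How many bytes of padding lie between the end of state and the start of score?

0

Record: @0: port [8B, align 8] → 8; @8: src [8B, align 8] → 16; @16: magic [2B, align 2] → 18; +2 pad (align 4); @20: seq [4B, align 4] → 24; size 24, align 8
@0: hp [24B, align 1] → 24
@24: y [4B, align 1] → 28
@28: id [4B, align 1] → 32
@32: state [1B, align 1] → 33
@33: score [1B, align 1] → 34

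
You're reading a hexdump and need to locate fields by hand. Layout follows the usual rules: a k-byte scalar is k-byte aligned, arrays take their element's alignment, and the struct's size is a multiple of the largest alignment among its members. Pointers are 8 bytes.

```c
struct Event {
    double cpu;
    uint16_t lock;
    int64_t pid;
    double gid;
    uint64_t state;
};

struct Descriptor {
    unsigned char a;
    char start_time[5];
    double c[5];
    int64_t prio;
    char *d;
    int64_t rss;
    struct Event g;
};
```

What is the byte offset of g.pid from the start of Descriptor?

Event: cpu at 0 (size 8, align 8) → ends 8; lock at 8 (size 2, align 2) → ends 10; pad 6 to align 8 for pid; pid at 16 (size 8, align 8) → ends 24; gid at 24 (size 8, align 8) → ends 32; state at 32 (size 8, align 8) → ends 40; total 40 bytes, alignment 8
a at 0 (size 1, align 1) → ends 1
start_time at 1 (size 5, align 1) → ends 6
pad 2 to align 8 for c
c at 8 (size 40, align 8) → ends 48
prio at 48 (size 8, align 8) → ends 56
d at 56 (size 8, align 8) → ends 64
rss at 64 (size 8, align 8) → ends 72
g at 72 (size 40, align 8) → ends 112
within Event: pid at 16
72 + 16 = 88

88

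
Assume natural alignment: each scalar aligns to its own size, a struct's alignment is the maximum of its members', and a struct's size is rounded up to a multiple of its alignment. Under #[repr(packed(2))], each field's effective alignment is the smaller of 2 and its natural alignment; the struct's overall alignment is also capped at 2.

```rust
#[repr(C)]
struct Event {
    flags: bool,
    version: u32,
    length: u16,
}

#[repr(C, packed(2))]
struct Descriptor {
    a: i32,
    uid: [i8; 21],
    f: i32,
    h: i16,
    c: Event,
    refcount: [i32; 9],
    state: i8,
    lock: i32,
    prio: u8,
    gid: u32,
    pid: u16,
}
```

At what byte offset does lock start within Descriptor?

Event: @0: flags [1B, align 1] → 1; +3 pad (align 4); @4: version [4B, align 4] → 8; @8: length [2B, align 2] → 10; +2 tail pad (align 4); size 12, align 4
@0: a [4B, align 2] → 4
@4: uid [21B, align 1] → 25
+1 pad (align 2)
@26: f [4B, align 2] → 30
@30: h [2B, align 2] → 32
@32: c [12B, align 2] → 44
@44: refcount [36B, align 2] → 80
@80: state [1B, align 1] → 81
+1 pad (align 2)
@82: lock [4B, align 2] → 86

82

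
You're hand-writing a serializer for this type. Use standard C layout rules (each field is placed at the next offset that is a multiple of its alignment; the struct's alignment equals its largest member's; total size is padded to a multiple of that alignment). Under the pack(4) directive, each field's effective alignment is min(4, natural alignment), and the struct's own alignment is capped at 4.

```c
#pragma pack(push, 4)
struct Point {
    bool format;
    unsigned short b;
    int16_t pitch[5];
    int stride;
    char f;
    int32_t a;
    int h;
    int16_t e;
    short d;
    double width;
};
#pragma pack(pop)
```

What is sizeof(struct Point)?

0..1  format  (1B, 1-aligned)
1..2  -- padding (1B)
2..4  b  (2B, 2-aligned)
4..14  pitch  (10B, 2-aligned)
14..16  -- padding (2B)
16..20  stride  (4B, 4-aligned)
20..21  f  (1B, 1-aligned)
21..24  -- padding (3B)
24..28  a  (4B, 4-aligned)
28..32  h  (4B, 4-aligned)
32..34  e  (2B, 2-aligned)
34..36  d  (2B, 2-aligned)
36..44  width  (8B, 4-aligned)
sizeof = 44, alignof = 4

44 bytes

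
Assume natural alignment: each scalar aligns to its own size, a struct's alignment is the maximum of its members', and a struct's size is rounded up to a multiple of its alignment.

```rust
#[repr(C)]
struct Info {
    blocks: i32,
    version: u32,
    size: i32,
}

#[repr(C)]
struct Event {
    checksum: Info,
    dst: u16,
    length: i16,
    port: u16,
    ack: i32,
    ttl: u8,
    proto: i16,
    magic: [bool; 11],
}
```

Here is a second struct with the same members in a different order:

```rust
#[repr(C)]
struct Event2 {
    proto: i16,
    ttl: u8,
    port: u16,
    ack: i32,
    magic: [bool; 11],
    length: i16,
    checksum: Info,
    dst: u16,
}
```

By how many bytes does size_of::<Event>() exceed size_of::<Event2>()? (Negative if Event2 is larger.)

Info: @0: blocks [4B, align 4] → 4; @4: version [4B, align 4] → 8; @8: size [4B, align 4] → 12; size 12, align 4
@0: checksum [12B, align 4] → 12
@12: dst [2B, align 2] → 14
@14: length [2B, align 2] → 16
@16: port [2B, align 2] → 18
+2 pad (align 4)
@20: ack [4B, align 4] → 24
@24: ttl [1B, align 1] → 25
+1 pad (align 2)
@26: proto [2B, align 2] → 28
@28: magic [11B, align 1] → 39
+1 tail pad (align 4)
size 40, align 4
— Event2 —
@0: proto [2B, align 2] → 2
@2: ttl [1B, align 1] → 3
+1 pad (align 2)
@4: port [2B, align 2] → 6
+2 pad (align 4)
@8: ack [4B, align 4] → 12
@12: magic [11B, align 1] → 23
+1 pad (align 2)
@24: length [2B, align 2] → 26
+2 pad (align 4)
@28: checksum [12B, align 4] → 40
@40: dst [2B, align 2] → 42
+2 tail pad (align 4)
size 44, align 4
40 − 44 = -4

-4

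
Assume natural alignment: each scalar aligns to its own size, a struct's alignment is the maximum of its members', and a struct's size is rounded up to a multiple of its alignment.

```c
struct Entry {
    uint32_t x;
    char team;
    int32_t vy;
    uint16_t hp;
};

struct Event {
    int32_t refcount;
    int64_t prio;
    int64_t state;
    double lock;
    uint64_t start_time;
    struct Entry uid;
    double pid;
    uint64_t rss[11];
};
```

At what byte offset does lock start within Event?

Entry: @0: x [4B, align 4] → 4; @4: team [1B, align 1] → 5; +3 pad (align 4); @8: vy [4B, align 4] → 12; @12: hp [2B, align 2] → 14; +2 tail pad (align 4); size 16, align 4
@0: refcount [4B, align 4] → 4
+4 pad (align 8)
@8: prio [8B, align 8] → 16
@16: state [8B, align 8] → 24
@24: lock [8B, align 8] → 32

24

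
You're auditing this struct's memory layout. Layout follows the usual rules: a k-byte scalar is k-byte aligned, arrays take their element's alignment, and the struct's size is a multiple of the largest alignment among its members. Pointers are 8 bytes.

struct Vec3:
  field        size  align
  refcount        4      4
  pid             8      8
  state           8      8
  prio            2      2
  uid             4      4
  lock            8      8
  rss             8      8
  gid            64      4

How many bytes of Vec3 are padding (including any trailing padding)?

6

0..4  refcount  (4B, 4-aligned)
4..8  -- padding (4B)
8..16  pid  (8B, 8-aligned)
16..24  state  (8B, 8-aligned)
24..26  prio  (2B, 2-aligned)
26..28  -- padding (2B)
28..32  uid  (4B, 4-aligned)
32..40  lock  (8B, 8-aligned)
40..48  rss  (8B, 8-aligned)
48..112  gid  (64B, 4-aligned)
sizeof = 112, alignof = 8
data bytes 106, size 112 → padding 6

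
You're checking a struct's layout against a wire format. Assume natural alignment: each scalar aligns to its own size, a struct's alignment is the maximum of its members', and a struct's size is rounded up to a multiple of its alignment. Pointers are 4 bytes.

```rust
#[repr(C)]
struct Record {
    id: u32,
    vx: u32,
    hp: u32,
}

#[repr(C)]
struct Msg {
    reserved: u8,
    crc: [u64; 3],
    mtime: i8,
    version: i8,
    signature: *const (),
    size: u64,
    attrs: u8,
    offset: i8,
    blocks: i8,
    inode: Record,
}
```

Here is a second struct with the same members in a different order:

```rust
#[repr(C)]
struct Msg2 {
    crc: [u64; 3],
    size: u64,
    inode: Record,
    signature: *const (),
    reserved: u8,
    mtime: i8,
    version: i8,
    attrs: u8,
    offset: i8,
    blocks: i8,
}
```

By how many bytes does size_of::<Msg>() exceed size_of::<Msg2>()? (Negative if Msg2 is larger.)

8

Record: id at 0 (size 4, align 4) → ends 4; vx at 4 (size 4, align 4) → ends 8; hp at 8 (size 4, align 4) → ends 12; total 12 bytes, alignment 4
reserved at 0 (size 1, align 1) → ends 1
pad 7 to align 8 for crc
crc at 8 (size 24, align 8) → ends 32
mtime at 32 (size 1, align 1) → ends 33
version at 33 (size 1, align 1) → ends 34
pad 2 to align 4 for signature
signature at 36 (size 4, align 4) → ends 40
size at 40 (size 8, align 8) → ends 48
attrs at 48 (size 1, align 1) → ends 49
offset at 49 (size 1, align 1) → ends 50
blocks at 50 (size 1, align 1) → ends 51
pad 1 to align 4 for inode
inode at 52 (size 12, align 4) → ends 64
total 64 bytes, alignment 8
— Msg2 —
crc at 0 (size 24, align 8) → ends 24
size at 24 (size 8, align 8) → ends 32
inode at 32 (size 12, align 4) → ends 44
signature at 44 (size 4, align 4) → ends 48
reserved at 48 (size 1, align 1) → ends 49
mtime at 49 (size 1, align 1) → ends 50
version at 50 (size 1, align 1) → ends 51
attrs at 51 (size 1, align 1) → ends 52
offset at 52 (size 1, align 1) → ends 53
blocks at 53 (size 1, align 1) → ends 54
tail pad 2 to reach multiple of 8
total 56 bytes, alignment 8
64 − 56 = 8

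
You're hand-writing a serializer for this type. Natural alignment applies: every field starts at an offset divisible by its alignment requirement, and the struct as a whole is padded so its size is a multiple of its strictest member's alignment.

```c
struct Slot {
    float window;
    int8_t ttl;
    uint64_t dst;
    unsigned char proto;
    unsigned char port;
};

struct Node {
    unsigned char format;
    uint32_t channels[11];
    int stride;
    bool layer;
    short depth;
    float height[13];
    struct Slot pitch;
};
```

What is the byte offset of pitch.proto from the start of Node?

128

Slot: 0..4  window  (4B, 4-aligned); 4..5  ttl  (1B, 1-aligned); 5..8  -- padding (3B); 8..16  dst  (8B, 8-aligned); 16..17  proto  (1B, 1-aligned); 17..18  port  (1B, 1-aligned); 18..24  -- tail padding (6B); sizeof = 24, alignof = 8
0..1  format  (1B, 1-aligned)
1..4  -- padding (3B)
4..48  channels  (44B, 4-aligned)
48..52  stride  (4B, 4-aligned)
52..53  layer  (1B, 1-aligned)
53..54  -- padding (1B)
54..56  depth  (2B, 2-aligned)
56..108  height  (52B, 4-aligned)
108..112  -- padding (4B)
112..136  pitch  (24B, 8-aligned)
within Slot: proto at 16
112 + 16 = 128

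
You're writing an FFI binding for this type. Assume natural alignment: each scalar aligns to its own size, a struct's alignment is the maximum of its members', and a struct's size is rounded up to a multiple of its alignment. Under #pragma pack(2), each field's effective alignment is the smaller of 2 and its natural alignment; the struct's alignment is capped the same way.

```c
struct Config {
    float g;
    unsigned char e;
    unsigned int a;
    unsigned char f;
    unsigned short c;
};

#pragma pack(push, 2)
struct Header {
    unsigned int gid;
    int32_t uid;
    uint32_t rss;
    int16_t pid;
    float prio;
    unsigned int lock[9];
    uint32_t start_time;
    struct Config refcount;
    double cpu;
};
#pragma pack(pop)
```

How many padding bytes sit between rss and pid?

Config: g at 0 (size 4, align 4) → ends 4; e at 4 (size 1, align 1) → ends 5; pad 3 to align 4 for a; a at 8 (size 4, align 4) → ends 12; f at 12 (size 1, align 1) → ends 13; pad 1 to align 2 for c; c at 14 (size 2, align 2) → ends 16; total 16 bytes, alignment 4
gid at 0 (size 4, align 2) → ends 4
uid at 4 (size 4, align 2) → ends 8
rss at 8 (size 4, align 2) → ends 12
pid at 12 (size 2, align 2) → ends 14

0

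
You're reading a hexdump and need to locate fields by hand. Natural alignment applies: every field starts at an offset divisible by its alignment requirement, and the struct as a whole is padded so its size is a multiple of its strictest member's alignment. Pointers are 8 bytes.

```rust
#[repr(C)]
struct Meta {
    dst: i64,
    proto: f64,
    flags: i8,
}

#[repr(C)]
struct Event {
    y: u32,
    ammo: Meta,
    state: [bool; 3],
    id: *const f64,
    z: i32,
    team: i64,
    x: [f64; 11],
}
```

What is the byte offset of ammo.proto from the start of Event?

Meta: 0..8  dst  (8B, 8-aligned); 8..16  proto  (8B, 8-aligned); 16..17  flags  (1B, 1-aligned); 17..24  -- tail padding (7B); sizeof = 24, alignof = 8
0..4  y  (4B, 4-aligned)
4..8  -- padding (4B)
8..32  ammo  (24B, 8-aligned)
within Meta: proto at 8
8 + 8 = 16

16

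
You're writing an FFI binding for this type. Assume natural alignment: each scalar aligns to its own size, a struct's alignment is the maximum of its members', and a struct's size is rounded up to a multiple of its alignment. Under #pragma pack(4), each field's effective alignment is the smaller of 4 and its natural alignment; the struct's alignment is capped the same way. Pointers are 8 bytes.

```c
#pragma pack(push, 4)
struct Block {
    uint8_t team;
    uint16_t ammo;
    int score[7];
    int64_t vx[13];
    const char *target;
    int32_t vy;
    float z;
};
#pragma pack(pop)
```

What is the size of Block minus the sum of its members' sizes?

1

team at 0 (size 1, align 1) → ends 1
pad 1 to align 2 for ammo
ammo at 2 (size 2, align 2) → ends 4
score at 4 (size 28, align 4) → ends 32
vx at 32 (size 104, align 4) → ends 136
target at 136 (size 8, align 4) → ends 144
vy at 144 (size 4, align 4) → ends 148
z at 148 (size 4, align 4) → ends 152
total 152 bytes, alignment 4
data bytes 151, size 152 → padding 1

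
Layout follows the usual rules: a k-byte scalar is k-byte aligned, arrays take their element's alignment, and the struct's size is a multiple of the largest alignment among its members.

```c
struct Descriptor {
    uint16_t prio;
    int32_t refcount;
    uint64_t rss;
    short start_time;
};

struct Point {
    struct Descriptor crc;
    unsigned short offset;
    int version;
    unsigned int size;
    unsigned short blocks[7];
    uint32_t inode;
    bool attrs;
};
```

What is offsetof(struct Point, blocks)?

36

Descriptor: prio at 0 (size 2, align 2) → ends 2; pad 2 to align 4 for refcount; refcount at 4 (size 4, align 4) → ends 8; rss at 8 (size 8, align 8) → ends 16; start_time at 16 (size 2, align 2) → ends 18; tail pad 6 to reach multiple of 8; total 24 bytes, alignment 8
crc at 0 (size 24, align 8) → ends 24
offset at 24 (size 2, align 2) → ends 26
pad 2 to align 4 for version
version at 28 (size 4, align 4) → ends 32
size at 32 (size 4, align 4) → ends 36
blocks at 36 (size 14, align 2) → ends 50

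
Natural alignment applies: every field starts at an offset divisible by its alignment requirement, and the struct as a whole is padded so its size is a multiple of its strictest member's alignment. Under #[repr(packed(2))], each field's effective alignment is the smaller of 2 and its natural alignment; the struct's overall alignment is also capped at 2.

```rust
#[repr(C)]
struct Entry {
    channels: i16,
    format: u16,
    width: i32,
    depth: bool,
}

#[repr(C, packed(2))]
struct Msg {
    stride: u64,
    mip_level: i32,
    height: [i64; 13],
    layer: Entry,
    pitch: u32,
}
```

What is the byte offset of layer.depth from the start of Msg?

Entry: 0..2  channels  (2B, 2-aligned); 2..4  format  (2B, 2-aligned); 4..8  width  (4B, 4-aligned); 8..9  depth  (1B, 1-aligned); 9..12  -- tail padding (3B); sizeof = 12, alignof = 4
0..8  stride  (8B, 2-aligned)
8..12  mip_level  (4B, 2-aligned)
12..116  height  (104B, 2-aligned)
116..128  layer  (12B, 2-aligned)
within Entry: depth at 8
116 + 8 = 124

124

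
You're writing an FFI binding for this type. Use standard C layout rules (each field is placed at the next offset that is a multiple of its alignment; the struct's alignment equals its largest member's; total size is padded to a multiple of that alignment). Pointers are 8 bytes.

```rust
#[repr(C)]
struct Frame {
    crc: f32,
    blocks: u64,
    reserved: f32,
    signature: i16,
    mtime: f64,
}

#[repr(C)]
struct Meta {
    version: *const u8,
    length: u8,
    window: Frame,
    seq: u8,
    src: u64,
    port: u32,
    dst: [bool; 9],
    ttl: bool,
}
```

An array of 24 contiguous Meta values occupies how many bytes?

Frame: @0: crc [4B, align 4] → 4; +4 pad (align 8); @8: blocks [8B, align 8] → 16; @16: reserved [4B, align 4] → 20; @20: signature [2B, align 2] → 22; +2 pad (align 8); @24: mtime [8B, align 8] → 32; size 32, align 8
@0: version [8B, align 8] → 8
@8: length [1B, align 1] → 9
+7 pad (align 8)
@16: window [32B, align 8] → 48
@48: seq [1B, align 1] → 49
+7 pad (align 8)
@56: src [8B, align 8] → 64
@64: port [4B, align 4] → 68
@68: dst [9B, align 1] → 77
@77: ttl [1B, align 1] → 78
+2 tail pad (align 8)
size 80, align 8
array of 24: 24 × 80 = 1920

1920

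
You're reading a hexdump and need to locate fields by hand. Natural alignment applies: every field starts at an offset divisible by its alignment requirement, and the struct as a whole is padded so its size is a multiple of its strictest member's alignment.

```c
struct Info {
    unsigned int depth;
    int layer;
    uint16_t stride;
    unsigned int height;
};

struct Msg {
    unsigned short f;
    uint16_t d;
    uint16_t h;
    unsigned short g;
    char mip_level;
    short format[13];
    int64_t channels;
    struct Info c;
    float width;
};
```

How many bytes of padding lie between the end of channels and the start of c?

0

Info: depth at 0 (size 4, align 4) → ends 4; layer at 4 (size 4, align 4) → ends 8; stride at 8 (size 2, align 2) → ends 10; pad 2 to align 4 for height; height at 12 (size 4, align 4) → ends 16; total 16 bytes, alignment 4
f at 0 (size 2, align 2) → ends 2
d at 2 (size 2, align 2) → ends 4
h at 4 (size 2, align 2) → ends 6
g at 6 (size 2, align 2) → ends 8
mip_level at 8 (size 1, align 1) → ends 9
pad 1 to align 2 for format
format at 10 (size 26, align 2) → ends 36
pad 4 to align 8 for channels
channels at 40 (size 8, align 8) → ends 48
c at 48 (size 16, align 4) → ends 64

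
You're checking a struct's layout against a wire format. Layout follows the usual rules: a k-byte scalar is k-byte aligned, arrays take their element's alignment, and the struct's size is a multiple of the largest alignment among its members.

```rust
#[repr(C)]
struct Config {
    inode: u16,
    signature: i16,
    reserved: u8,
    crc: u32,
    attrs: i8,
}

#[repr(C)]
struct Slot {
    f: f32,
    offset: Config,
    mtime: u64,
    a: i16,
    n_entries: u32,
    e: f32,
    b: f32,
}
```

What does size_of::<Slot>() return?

Config: 0..2  inode  (2B, 2-aligned); 2..4  signature  (2B, 2-aligned); 4..5  reserved  (1B, 1-aligned); 5..8  -- padding (3B); 8..12  crc  (4B, 4-aligned); 12..13  attrs  (1B, 1-aligned); 13..16  -- tail padding (3B); sizeof = 16, alignof = 4
0..4  f  (4B, 4-aligned)
4..20  offset  (16B, 4-aligned)
20..24  -- padding (4B)
24..32  mtime  (8B, 8-aligned)
32..34  a  (2B, 2-aligned)
34..36  -- padding (2B)
36..40  n_entries  (4B, 4-aligned)
40..44  e  (4B, 4-aligned)
44..48  b  (4B, 4-aligned)
sizeof = 48, alignof = 8

48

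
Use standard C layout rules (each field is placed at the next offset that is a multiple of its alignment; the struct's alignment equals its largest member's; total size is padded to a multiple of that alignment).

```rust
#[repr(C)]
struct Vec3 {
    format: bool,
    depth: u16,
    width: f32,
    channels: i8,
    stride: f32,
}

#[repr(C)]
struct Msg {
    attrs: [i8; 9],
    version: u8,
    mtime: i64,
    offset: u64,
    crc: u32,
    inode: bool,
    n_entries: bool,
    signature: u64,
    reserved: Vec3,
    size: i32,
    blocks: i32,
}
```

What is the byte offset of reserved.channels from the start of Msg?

Vec3: @0: format [1B, align 1] → 1; +1 pad (align 2); @2: depth [2B, align 2] → 4; @4: width [4B, align 4] → 8; @8: channels [1B, align 1] → 9; +3 pad (align 4); @12: stride [4B, align 4] → 16; size 16, align 4
@0: attrs [9B, align 1] → 9
@9: version [1B, align 1] → 10
+6 pad (align 8)
@16: mtime [8B, align 8] → 24
@24: offset [8B, align 8] → 32
@32: crc [4B, align 4] → 36
@36: inode [1B, align 1] → 37
@37: n_entries [1B, align 1] → 38
+2 pad (align 8)
@40: signature [8B, align 8] → 48
@48: reserved [16B, align 4] → 64
within Vec3: channels at 8
48 + 8 = 56

56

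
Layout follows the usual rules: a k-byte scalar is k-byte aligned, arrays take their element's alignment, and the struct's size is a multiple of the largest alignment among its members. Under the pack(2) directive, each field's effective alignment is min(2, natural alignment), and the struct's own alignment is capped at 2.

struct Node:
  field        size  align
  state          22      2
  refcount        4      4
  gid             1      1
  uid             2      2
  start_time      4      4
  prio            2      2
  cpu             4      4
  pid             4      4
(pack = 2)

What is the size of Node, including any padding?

@0: state [22B, align 2] → 22
@22: refcount [4B, align 2] → 26
@26: gid [1B, align 1] → 27
+1 pad (align 2)
@28: uid [2B, align 2] → 30
@30: start_time [4B, align 2] → 34
@34: prio [2B, align 2] → 36
@36: cpu [4B, align 2] → 40
@40: pid [4B, align 2] → 44
size 44, align 2

44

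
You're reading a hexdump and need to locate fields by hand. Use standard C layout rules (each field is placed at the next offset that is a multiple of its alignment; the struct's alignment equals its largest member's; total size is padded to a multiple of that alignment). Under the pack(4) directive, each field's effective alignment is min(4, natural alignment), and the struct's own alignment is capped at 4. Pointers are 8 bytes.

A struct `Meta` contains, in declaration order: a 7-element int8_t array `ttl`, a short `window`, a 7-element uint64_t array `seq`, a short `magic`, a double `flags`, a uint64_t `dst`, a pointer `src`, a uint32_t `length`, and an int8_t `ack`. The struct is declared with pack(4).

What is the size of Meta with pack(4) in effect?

104

0..7  ttl  (7B, 1-aligned)
7..8  -- padding (1B)
8..10  window  (2B, 2-aligned)
10..12  -- padding (2B)
12..68  seq  (56B, 4-aligned)
68..70  magic  (2B, 2-aligned)
70..72  -- padding (2B)
72..80  flags  (8B, 4-aligned)
80..88  dst  (8B, 4-aligned)
88..96  src  (8B, 4-aligned)
96..100  length  (4B, 4-aligned)
100..101  ack  (1B, 1-aligned)
101..104  -- tail padding (3B)
sizeof = 104, alignof = 4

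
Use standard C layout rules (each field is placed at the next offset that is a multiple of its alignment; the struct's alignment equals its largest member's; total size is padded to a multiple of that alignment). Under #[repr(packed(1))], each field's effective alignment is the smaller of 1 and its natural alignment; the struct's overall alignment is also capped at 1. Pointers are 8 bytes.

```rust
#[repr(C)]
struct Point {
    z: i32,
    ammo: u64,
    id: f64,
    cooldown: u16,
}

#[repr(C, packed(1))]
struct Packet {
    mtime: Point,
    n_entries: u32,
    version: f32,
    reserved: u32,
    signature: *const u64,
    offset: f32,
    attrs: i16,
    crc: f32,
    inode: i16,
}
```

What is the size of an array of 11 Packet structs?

Point: @0: z [4B, align 4] → 4; +4 pad (align 8); @8: ammo [8B, align 8] → 16; @16: id [8B, align 8] → 24; @24: cooldown [2B, align 2] → 26; +6 tail pad (align 8); size 32, align 8
@0: mtime [32B, align 1] → 32
@32: n_entries [4B, align 1] → 36
@36: version [4B, align 1] → 40
@40: reserved [4B, align 1] → 44
@44: signature [8B, align 1] → 52
@52: offset [4B, align 1] → 56
@56: attrs [2B, align 1] → 58
@58: crc [4B, align 1] → 62
@62: inode [2B, align 1] → 64
size 64, align 1
array of 11: 11 × 64 = 704

704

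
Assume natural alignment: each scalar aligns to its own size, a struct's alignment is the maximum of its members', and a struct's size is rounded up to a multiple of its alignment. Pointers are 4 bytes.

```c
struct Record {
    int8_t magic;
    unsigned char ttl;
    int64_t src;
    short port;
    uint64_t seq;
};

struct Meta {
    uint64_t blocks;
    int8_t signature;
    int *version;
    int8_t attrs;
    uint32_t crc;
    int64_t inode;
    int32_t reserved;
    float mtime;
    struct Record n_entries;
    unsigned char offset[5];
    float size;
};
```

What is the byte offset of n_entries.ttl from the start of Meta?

Record: 0..1  magic  (1B, 1-aligned); 1..2  ttl  (1B, 1-aligned); 2..8  -- padding (6B); 8..16  src  (8B, 8-aligned); 16..18  port  (2B, 2-aligned); 18..24  -- padding (6B); 24..32  seq  (8B, 8-aligned); sizeof = 32, alignof = 8
0..8  blocks  (8B, 8-aligned)
8..9  signature  (1B, 1-aligned)
9..12  -- padding (3B)
12..16  version  (4B, 4-aligned)
16..17  attrs  (1B, 1-aligned)
17..20  -- padding (3B)
20..24  crc  (4B, 4-aligned)
24..32  inode  (8B, 8-aligned)
32..36  reserved  (4B, 4-aligned)
36..40  mtime  (4B, 4-aligned)
40..72  n_entries  (32B, 8-aligned)
within Record: ttl at 1
40 + 1 = 41

41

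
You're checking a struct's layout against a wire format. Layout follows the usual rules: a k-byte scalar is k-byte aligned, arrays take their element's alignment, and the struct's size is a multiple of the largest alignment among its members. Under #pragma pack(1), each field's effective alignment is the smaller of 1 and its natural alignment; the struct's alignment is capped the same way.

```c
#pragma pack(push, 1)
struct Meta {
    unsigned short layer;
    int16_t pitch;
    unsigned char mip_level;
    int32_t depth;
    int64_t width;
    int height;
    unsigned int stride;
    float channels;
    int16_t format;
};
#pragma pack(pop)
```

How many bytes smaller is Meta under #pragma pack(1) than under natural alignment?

natural layout:
  @0: layer [2B, align 2] → 2
  @2: pitch [2B, align 2] → 4
  @4: mip_level [1B, align 1] → 5
  +3 pad (align 4)
  @8: depth [4B, align 4] → 12
  +4 pad (align 8)
  @16: width [8B, align 8] → 24
  @24: height [4B, align 4] → 28
  @28: stride [4B, align 4] → 32
  @32: channels [4B, align 4] → 36
  @36: format [2B, align 2] → 38
  +2 tail pad (align 8)
  size 40, align 8
packed(1) layout:
  @0: layer [2B, align 1] → 2
  @2: pitch [2B, align 1] → 4
  @4: mip_level [1B, align 1] → 5
  @5: depth [4B, align 1] → 9
  @9: width [8B, align 1] → 17
  @17: height [4B, align 1] → 21
  @21: stride [4B, align 1] → 25
  @25: channels [4B, align 1] → 29
  @29: format [2B, align 1] → 31
  size 31, align 1
40 − 31 = 9

9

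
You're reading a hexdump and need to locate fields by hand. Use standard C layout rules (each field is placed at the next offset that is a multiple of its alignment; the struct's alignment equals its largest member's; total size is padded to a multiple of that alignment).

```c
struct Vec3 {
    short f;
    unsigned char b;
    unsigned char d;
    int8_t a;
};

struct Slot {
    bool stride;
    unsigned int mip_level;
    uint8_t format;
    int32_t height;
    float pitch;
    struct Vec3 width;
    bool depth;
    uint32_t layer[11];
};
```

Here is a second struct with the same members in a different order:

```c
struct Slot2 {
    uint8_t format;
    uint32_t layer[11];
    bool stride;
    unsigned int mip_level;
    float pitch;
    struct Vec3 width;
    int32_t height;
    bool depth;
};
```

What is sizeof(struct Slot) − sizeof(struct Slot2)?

-4

Vec3: f at 0 (size 2, align 2) → ends 2; b at 2 (size 1, align 1) → ends 3; d at 3 (size 1, align 1) → ends 4; a at 4 (size 1, align 1) → ends 5; tail pad 1 to reach multiple of 2; total 6 bytes, alignment 2
stride at 0 (size 1, align 1) → ends 1
pad 3 to align 4 for mip_level
mip_level at 4 (size 4, align 4) → ends 8
format at 8 (size 1, align 1) → ends 9
pad 3 to align 4 for height
height at 12 (size 4, align 4) → ends 16
pitch at 16 (size 4, align 4) → ends 20
width at 20 (size 6, align 2) → ends 26
depth at 26 (size 1, align 1) → ends 27
pad 1 to align 4 for layer
layer at 28 (size 44, align 4) → ends 72
total 72 bytes, alignment 4
— Slot2 —
format at 0 (size 1, align 1) → ends 1
pad 3 to align 4 for layer
layer at 4 (size 44, align 4) → ends 48
stride at 48 (size 1, align 1) → ends 49
pad 3 to align 4 for mip_level
mip_level at 52 (size 4, align 4) → ends 56
pitch at 56 (size 4, align 4) → ends 60
width at 60 (size 6, align 2) → ends 66
pad 2 to align 4 for height
height at 68 (size 4, align 4) → ends 72
depth at 72 (size 1, align 1) → ends 73
tail pad 3 to reach multiple of 4
total 76 bytes, alignment 4
72 − 76 = -4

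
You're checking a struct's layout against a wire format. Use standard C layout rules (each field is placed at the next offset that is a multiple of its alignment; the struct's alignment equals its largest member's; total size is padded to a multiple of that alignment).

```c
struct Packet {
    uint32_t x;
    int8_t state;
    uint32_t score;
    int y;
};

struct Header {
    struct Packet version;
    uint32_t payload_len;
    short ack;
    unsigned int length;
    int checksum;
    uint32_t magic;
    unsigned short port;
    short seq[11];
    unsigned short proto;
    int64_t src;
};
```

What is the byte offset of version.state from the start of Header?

Packet: 0..4  x  (4B, 4-aligned); 4..5  state  (1B, 1-aligned); 5..8  -- padding (3B); 8..12  score  (4B, 4-aligned); 12..16  y  (4B, 4-aligned); sizeof = 16, alignof = 4
0..16  version  (16B, 4-aligned)
within Packet: state at 4
0 + 4 = 4

4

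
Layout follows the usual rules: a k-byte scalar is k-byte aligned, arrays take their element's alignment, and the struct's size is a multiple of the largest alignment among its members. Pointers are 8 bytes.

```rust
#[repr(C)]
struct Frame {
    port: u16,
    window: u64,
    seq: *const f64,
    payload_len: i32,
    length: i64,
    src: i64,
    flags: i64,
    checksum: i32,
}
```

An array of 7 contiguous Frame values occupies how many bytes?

port at 0 (size 2, align 2) → ends 2
pad 6 to align 8 for window
window at 8 (size 8, align 8) → ends 16
seq at 16 (size 8, align 8) → ends 24
payload_len at 24 (size 4, align 4) → ends 28
pad 4 to align 8 for length
length at 32 (size 8, align 8) → ends 40
src at 40 (size 8, align 8) → ends 48
flags at 48 (size 8, align 8) → ends 56
checksum at 56 (size 4, align 4) → ends 60
tail pad 4 to reach multiple of 8
total 64 bytes, alignment 8
array of 7: 7 × 64 = 448

448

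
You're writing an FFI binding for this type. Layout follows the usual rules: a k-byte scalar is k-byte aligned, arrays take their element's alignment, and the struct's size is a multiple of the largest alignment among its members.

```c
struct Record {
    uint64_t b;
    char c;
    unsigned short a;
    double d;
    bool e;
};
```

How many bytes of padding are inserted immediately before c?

@0: b [8B, align 8] → 8
@8: c [1B, align 1] → 9

0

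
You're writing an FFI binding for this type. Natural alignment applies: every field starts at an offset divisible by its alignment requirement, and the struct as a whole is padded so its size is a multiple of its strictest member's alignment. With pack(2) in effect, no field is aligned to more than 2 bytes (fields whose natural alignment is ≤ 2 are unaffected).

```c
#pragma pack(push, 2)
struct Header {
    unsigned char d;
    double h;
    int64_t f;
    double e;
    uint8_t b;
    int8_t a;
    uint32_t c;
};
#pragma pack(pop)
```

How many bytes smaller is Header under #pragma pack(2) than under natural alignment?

8

natural layout:
  d at 0 (size 1, align 1) → ends 1
  pad 7 to align 8 for h
  h at 8 (size 8, align 8) → ends 16
  f at 16 (size 8, align 8) → ends 24
  e at 24 (size 8, align 8) → ends 32
  b at 32 (size 1, align 1) → ends 33
  a at 33 (size 1, align 1) → ends 34
  pad 2 to align 4 for c
  c at 36 (size 4, align 4) → ends 40
  total 40 bytes, alignment 8
packed(2) layout:
  d at 0 (size 1, align 1) → ends 1
  pad 1 to align 2 for h
  h at 2 (size 8, align 2) → ends 10
  f at 10 (size 8, align 2) → ends 18
  e at 18 (size 8, align 2) → ends 26
  b at 26 (size 1, align 1) → ends 27
  a at 27 (size 1, align 1) → ends 28
  c at 28 (size 4, align 2) → ends 32
  total 32 bytes, alignment 2
40 − 32 = 8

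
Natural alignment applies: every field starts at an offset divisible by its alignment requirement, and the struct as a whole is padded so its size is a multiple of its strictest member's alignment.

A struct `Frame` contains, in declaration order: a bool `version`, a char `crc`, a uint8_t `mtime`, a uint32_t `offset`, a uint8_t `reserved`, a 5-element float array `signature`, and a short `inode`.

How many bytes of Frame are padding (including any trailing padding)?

6

0..1  version  (1B, 1-aligned)
1..2  crc  (1B, 1-aligned)
2..3  mtime  (1B, 1-aligned)
3..4  -- padding (1B)
4..8  offset  (4B, 4-aligned)
8..9  reserved  (1B, 1-aligned)
9..12  -- padding (3B)
12..32  signature  (20B, 4-aligned)
32..34  inode  (2B, 2-aligned)
34..36  -- tail padding (2B)
sizeof = 36, alignof = 4
data bytes 30, size 36 → padding 6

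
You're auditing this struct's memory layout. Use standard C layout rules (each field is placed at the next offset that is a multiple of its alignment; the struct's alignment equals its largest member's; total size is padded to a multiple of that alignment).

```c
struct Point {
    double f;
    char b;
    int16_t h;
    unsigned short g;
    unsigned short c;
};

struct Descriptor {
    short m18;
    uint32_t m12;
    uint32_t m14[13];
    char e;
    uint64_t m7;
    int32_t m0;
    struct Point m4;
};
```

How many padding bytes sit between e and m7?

Point: @0: f [8B, align 8] → 8; @8: b [1B, align 1] → 9; +1 pad (align 2); @10: h [2B, align 2] → 12; @12: g [2B, align 2] → 14; @14: c [2B, align 2] → 16; size 16, align 8
@0: m18 [2B, align 2] → 2
+2 pad (align 4)
@4: m12 [4B, align 4] → 8
@8: m14 [52B, align 4] → 60
@60: e [1B, align 1] → 61
+3 pad (align 8)
@64: m7 [8B, align 8] → 72

3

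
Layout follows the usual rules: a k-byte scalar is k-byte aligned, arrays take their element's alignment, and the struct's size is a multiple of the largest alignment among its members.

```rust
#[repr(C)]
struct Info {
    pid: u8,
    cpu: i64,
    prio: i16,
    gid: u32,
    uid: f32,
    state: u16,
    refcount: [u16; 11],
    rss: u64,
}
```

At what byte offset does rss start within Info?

56

pid at 0 (size 1, align 1) → ends 1
pad 7 to align 8 for cpu
cpu at 8 (size 8, align 8) → ends 16
prio at 16 (size 2, align 2) → ends 18
pad 2 to align 4 for gid
gid at 20 (size 4, align 4) → ends 24
uid at 24 (size 4, align 4) → ends 28
state at 28 (size 2, align 2) → ends 30
refcount at 30 (size 22, align 2) → ends 52
pad 4 to align 8 for rss
rss at 56 (size 8, align 8) → ends 64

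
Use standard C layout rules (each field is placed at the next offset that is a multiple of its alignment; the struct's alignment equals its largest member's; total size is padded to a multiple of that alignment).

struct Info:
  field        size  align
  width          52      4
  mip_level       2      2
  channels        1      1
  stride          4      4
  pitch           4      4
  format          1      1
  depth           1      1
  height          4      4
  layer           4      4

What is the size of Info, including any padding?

width at 0 (size 52, align 4) → ends 52
mip_level at 52 (size 2, align 2) → ends 54
channels at 54 (size 1, align 1) → ends 55
pad 1 to align 4 for stride
stride at 56 (size 4, align 4) → ends 60
pitch at 60 (size 4, align 4) → ends 64
format at 64 (size 1, align 1) → ends 65
depth at 65 (size 1, align 1) → ends 66
pad 2 to align 4 for height
height at 68 (size 4, align 4) → ends 72
layer at 72 (size 4, align 4) → ends 76
total 76 bytes, alignment 4

76 bytes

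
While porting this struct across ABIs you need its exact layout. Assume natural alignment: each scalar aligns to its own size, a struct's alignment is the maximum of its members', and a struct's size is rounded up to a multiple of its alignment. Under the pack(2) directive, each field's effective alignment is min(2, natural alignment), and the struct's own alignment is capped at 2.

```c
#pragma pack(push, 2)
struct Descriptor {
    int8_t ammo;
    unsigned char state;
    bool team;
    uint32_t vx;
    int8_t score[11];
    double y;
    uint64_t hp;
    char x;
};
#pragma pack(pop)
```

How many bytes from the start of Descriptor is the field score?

ammo at 0 (size 1, align 1) → ends 1
state at 1 (size 1, align 1) → ends 2
team at 2 (size 1, align 1) → ends 3
pad 1 to align 2 for vx
vx at 4 (size 4, align 2) → ends 8
score at 8 (size 11, align 1) → ends 19

8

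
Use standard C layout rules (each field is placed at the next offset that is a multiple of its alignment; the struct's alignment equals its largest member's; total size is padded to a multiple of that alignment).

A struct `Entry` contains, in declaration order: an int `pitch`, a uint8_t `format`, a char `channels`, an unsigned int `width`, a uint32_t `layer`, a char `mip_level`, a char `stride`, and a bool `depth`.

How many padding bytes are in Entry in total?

0..4  pitch  (4B, 4-aligned)
4..5  format  (1B, 1-aligned)
5..6  channels  (1B, 1-aligned)
6..8  -- padding (2B)
8..12  width  (4B, 4-aligned)
12..16  layer  (4B, 4-aligned)
16..17  mip_level  (1B, 1-aligned)
17..18  stride  (1B, 1-aligned)
18..19  depth  (1B, 1-aligned)
19..20  -- tail padding (1B)
sizeof = 20, alignof = 4
data bytes 17, size 20 → padding 3

3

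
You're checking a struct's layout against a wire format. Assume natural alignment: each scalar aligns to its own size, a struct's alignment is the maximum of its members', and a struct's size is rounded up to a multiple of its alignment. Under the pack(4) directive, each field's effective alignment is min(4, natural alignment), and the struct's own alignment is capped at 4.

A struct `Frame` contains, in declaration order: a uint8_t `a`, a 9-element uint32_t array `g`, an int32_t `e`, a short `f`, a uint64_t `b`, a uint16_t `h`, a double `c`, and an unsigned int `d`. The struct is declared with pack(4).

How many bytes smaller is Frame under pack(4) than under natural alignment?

natural layout:
  a at 0 (size 1, align 1) → ends 1
  pad 3 to align 4 for g
  g at 4 (size 36, align 4) → ends 40
  e at 40 (size 4, align 4) → ends 44
  f at 44 (size 2, align 2) → ends 46
  pad 2 to align 8 for b
  b at 48 (size 8, align 8) → ends 56
  h at 56 (size 2, align 2) → ends 58
  pad 6 to align 8 for c
  c at 64 (size 8, align 8) → ends 72
  d at 72 (size 4, align 4) → ends 76
  tail pad 4 to reach multiple of 8
  total 80 bytes, alignment 8
packed(4) layout:
  a at 0 (size 1, align 1) → ends 1
  pad 3 to align 4 for g
  g at 4 (size 36, align 4) → ends 40
  e at 40 (size 4, align 4) → ends 44
  f at 44 (size 2, align 2) → ends 46
  pad 2 to align 4 for b
  b at 48 (size 8, align 4) → ends 56
  h at 56 (size 2, align 2) → ends 58
  pad 2 to align 4 for c
  c at 60 (size 8, align 4) → ends 68
  d at 68 (size 4, align 4) → ends 72
  total 72 bytes, alignment 4
80 − 72 = 8

8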